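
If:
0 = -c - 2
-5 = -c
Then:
No Solution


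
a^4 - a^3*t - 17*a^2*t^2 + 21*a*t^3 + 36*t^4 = (a - 3*t)^2*(a + t)*(a + 4*t)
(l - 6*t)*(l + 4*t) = l^2 - 2*l*t - 24*t^2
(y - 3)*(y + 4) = y^2 + y - 12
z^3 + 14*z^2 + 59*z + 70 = (z + 2)*(z + 5)*(z + 7)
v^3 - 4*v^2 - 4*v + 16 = (v - 4)*(v - 2)*(v + 2)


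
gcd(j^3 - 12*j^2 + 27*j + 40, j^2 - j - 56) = j - 8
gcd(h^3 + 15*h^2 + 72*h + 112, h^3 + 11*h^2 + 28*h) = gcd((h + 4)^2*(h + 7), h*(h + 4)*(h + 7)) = h^2 + 11*h + 28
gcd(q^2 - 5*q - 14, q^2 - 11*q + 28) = q - 7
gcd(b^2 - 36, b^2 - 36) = b^2 - 36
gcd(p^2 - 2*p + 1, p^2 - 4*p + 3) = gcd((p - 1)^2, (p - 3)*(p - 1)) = p - 1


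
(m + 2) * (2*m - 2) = 2*m^2 + 2*m - 4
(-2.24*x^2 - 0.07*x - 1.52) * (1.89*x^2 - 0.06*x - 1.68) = -4.2336*x^4 + 0.00210000000000002*x^3 + 0.894600000000001*x^2 + 0.2088*x + 2.5536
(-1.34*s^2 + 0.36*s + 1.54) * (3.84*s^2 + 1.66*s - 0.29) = -5.1456*s^4 - 0.842*s^3 + 6.8998*s^2 + 2.452*s - 0.4466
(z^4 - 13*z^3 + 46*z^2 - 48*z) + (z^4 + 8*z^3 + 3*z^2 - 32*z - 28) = 2*z^4 - 5*z^3 + 49*z^2 - 80*z - 28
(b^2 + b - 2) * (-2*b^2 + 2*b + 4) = -2*b^4 + 10*b^2 - 8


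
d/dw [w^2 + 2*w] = 2*w + 2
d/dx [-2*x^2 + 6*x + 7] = 6 - 4*x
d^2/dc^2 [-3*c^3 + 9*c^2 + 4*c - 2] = 18 - 18*c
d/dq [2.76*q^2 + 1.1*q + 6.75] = 5.52*q + 1.1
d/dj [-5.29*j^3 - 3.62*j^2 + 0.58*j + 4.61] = -15.87*j^2 - 7.24*j + 0.58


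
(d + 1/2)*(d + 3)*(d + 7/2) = d^3 + 7*d^2 + 55*d/4 + 21/4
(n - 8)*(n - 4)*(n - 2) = n^3 - 14*n^2 + 56*n - 64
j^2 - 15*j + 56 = (j - 8)*(j - 7)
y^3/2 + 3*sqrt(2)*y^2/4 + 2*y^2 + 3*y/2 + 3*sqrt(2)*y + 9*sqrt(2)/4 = (y/2 + 1/2)*(y + 3)*(y + 3*sqrt(2)/2)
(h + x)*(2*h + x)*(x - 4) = 2*h^2*x - 8*h^2 + 3*h*x^2 - 12*h*x + x^3 - 4*x^2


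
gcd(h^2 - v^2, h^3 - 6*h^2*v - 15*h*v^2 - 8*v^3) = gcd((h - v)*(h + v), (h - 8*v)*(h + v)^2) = h + v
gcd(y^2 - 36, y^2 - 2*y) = 1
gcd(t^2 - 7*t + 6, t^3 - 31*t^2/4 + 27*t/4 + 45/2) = t - 6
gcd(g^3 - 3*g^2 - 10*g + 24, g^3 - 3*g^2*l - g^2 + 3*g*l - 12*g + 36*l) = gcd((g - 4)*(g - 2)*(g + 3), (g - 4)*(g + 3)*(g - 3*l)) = g^2 - g - 12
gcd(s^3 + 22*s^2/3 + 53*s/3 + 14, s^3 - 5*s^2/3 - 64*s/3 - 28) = s^2 + 13*s/3 + 14/3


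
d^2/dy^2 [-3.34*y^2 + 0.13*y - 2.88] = -6.68000000000000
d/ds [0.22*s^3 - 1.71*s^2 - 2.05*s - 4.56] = 0.66*s^2 - 3.42*s - 2.05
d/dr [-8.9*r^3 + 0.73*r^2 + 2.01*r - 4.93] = -26.7*r^2 + 1.46*r + 2.01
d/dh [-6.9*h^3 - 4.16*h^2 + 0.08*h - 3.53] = -20.7*h^2 - 8.32*h + 0.08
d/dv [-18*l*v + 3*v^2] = -18*l + 6*v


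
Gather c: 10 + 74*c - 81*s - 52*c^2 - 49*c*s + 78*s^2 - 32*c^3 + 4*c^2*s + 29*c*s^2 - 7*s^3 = -32*c^3 + c^2*(4*s - 52) + c*(29*s^2 - 49*s + 74) - 7*s^3 + 78*s^2 - 81*s + 10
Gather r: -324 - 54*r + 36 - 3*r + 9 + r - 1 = -56*r - 280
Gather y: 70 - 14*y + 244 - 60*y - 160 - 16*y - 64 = 90 - 90*y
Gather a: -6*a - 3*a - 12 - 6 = -9*a - 18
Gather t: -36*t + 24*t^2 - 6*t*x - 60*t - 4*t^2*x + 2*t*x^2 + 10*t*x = t^2*(24 - 4*x) + t*(2*x^2 + 4*x - 96)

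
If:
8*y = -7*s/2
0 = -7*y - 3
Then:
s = 48/49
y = -3/7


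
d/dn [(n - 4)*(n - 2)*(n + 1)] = 3*n^2 - 10*n + 2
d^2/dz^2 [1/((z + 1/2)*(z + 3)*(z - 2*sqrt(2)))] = 4*(4*(z + 3)^2*(z - 2*sqrt(2))^2 + 2*(z + 3)^2*(z - 2*sqrt(2))*(2*z + 1) + (z + 3)^2*(2*z + 1)^2 + 2*(z + 3)*(z - 2*sqrt(2))^2*(2*z + 1) + (z + 3)*(z - 2*sqrt(2))*(2*z + 1)^2 + (z - 2*sqrt(2))^2*(2*z + 1)^2)/((z + 3)^3*(z - 2*sqrt(2))^3*(2*z + 1)^3)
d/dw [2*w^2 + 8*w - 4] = 4*w + 8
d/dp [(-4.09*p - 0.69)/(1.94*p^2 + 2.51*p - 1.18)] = (7.9346*p^2 + 2.6772*p + 6.5581)/(3.7636*p^4 + 9.7388*p^3 + 1.7217*p^2 - 5.9236*p + 1.3924)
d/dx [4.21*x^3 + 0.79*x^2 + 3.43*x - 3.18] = 12.63*x^2 + 1.58*x + 3.43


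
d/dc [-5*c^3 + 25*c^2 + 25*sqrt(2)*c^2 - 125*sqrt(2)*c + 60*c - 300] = -15*c^2 + 50*c + 50*sqrt(2)*c - 125*sqrt(2) + 60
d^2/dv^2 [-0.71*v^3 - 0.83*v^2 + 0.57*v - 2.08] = -4.26*v - 1.66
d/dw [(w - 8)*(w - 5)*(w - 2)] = 3*w^2 - 30*w + 66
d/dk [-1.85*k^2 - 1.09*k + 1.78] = -3.7*k - 1.09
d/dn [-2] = 0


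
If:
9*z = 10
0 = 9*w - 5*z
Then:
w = 50/81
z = 10/9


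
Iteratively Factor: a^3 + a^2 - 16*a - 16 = (a + 4)*(a^2 - 3*a - 4) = (a - 4)*(a + 4)*(a + 1)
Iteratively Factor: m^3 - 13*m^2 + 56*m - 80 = (m - 4)*(m^2 - 9*m + 20) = (m - 5)*(m - 4)*(m - 4)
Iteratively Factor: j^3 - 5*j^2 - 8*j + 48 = (j - 4)*(j^2 - j - 12) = (j - 4)^2*(j + 3)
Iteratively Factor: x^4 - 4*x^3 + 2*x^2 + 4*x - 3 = (x - 1)*(x^3 - 3*x^2 - x + 3) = (x - 1)^2*(x^2 - 2*x - 3) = (x - 1)^2*(x + 1)*(x - 3)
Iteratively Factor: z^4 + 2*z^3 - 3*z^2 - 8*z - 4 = (z + 1)*(z^3 + z^2 - 4*z - 4) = (z + 1)^2*(z^2 - 4) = (z + 1)^2*(z + 2)*(z - 2)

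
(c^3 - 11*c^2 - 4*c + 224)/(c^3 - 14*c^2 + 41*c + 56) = (c + 4)/(c + 1)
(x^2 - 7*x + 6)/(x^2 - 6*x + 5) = (x - 6)/(x - 5)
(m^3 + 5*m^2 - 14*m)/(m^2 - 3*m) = (m^2 + 5*m - 14)/(m - 3)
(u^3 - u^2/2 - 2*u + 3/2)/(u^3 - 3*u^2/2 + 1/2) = (2*u + 3)/(2*u + 1)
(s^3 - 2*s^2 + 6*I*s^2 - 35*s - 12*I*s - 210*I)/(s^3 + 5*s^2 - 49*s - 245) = (s + 6*I)/(s + 7)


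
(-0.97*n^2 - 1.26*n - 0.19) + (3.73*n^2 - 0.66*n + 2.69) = 2.76*n^2 - 1.92*n + 2.5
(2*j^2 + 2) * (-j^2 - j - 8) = -2*j^4 - 2*j^3 - 18*j^2 - 2*j - 16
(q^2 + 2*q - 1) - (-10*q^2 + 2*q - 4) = 11*q^2 + 3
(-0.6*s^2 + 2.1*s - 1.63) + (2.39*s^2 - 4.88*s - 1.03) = 1.79*s^2 - 2.78*s - 2.66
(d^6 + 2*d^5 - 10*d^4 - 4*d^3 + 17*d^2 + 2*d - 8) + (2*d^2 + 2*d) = d^6 + 2*d^5 - 10*d^4 - 4*d^3 + 19*d^2 + 4*d - 8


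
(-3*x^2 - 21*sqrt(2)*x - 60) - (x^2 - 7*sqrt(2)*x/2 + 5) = -4*x^2 - 35*sqrt(2)*x/2 - 65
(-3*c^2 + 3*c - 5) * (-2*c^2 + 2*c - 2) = 6*c^4 - 12*c^3 + 22*c^2 - 16*c + 10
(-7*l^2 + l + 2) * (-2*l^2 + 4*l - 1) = 14*l^4 - 30*l^3 + 7*l^2 + 7*l - 2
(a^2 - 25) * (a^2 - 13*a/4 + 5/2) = a^4 - 13*a^3/4 - 45*a^2/2 + 325*a/4 - 125/2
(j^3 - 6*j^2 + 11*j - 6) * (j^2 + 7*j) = j^5 + j^4 - 31*j^3 + 71*j^2 - 42*j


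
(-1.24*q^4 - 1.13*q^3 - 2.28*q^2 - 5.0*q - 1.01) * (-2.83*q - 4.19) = 3.5092*q^5 + 8.3935*q^4 + 11.1871*q^3 + 23.7032*q^2 + 23.8083*q + 4.2319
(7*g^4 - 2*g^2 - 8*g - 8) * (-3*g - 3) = -21*g^5 - 21*g^4 + 6*g^3 + 30*g^2 + 48*g + 24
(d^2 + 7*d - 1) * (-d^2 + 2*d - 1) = -d^4 - 5*d^3 + 14*d^2 - 9*d + 1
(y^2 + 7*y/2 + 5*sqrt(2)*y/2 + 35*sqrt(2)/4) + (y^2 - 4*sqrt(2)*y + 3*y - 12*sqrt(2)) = 2*y^2 - 3*sqrt(2)*y/2 + 13*y/2 - 13*sqrt(2)/4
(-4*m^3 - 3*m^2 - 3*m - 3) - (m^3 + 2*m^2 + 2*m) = -5*m^3 - 5*m^2 - 5*m - 3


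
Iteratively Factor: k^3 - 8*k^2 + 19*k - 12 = (k - 3)*(k^2 - 5*k + 4) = (k - 4)*(k - 3)*(k - 1)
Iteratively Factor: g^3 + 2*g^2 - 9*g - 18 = (g + 2)*(g^2 - 9) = (g - 3)*(g + 2)*(g + 3)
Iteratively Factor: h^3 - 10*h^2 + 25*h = (h)*(h^2 - 10*h + 25) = h*(h - 5)*(h - 5)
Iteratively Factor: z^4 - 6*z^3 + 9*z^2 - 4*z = (z - 1)*(z^3 - 5*z^2 + 4*z) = (z - 4)*(z - 1)*(z^2 - z) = (z - 4)*(z - 1)^2*(z)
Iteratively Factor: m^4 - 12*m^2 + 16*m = (m)*(m^3 - 12*m + 16) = m*(m + 4)*(m^2 - 4*m + 4) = m*(m - 2)*(m + 4)*(m - 2)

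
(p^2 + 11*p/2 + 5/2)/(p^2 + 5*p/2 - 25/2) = (2*p + 1)/(2*p - 5)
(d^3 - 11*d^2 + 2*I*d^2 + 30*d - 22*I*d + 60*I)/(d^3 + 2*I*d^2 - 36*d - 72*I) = (d - 5)/(d + 6)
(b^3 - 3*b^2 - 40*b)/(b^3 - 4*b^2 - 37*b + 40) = b/(b - 1)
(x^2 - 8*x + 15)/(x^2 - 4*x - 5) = (x - 3)/(x + 1)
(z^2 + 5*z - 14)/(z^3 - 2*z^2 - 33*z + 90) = (z^2 + 5*z - 14)/(z^3 - 2*z^2 - 33*z + 90)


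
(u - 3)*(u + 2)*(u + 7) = u^3 + 6*u^2 - 13*u - 42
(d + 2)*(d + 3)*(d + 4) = d^3 + 9*d^2 + 26*d + 24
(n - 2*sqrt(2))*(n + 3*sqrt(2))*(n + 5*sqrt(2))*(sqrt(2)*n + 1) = sqrt(2)*n^4 + 13*n^3 + 4*sqrt(2)*n^2 - 122*n - 60*sqrt(2)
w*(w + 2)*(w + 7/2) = w^3 + 11*w^2/2 + 7*w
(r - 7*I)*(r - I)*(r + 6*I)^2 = r^4 + 4*I*r^3 + 53*r^2 + 204*I*r + 252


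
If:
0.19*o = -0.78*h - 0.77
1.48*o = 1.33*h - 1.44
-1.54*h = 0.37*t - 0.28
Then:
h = -0.62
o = -1.53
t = 3.32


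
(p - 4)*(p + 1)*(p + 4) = p^3 + p^2 - 16*p - 16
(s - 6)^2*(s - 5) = s^3 - 17*s^2 + 96*s - 180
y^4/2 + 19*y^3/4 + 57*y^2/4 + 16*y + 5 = (y/2 + 1)*(y + 1/2)*(y + 2)*(y + 5)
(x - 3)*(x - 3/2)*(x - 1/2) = x^3 - 5*x^2 + 27*x/4 - 9/4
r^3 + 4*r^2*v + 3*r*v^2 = r*(r + v)*(r + 3*v)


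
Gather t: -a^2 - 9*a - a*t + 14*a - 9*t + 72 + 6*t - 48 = -a^2 + 5*a + t*(-a - 3) + 24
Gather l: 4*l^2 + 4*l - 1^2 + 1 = 4*l^2 + 4*l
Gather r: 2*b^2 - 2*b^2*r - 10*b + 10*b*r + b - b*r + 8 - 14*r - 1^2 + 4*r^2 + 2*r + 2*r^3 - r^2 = 2*b^2 - 9*b + 2*r^3 + 3*r^2 + r*(-2*b^2 + 9*b - 12) + 7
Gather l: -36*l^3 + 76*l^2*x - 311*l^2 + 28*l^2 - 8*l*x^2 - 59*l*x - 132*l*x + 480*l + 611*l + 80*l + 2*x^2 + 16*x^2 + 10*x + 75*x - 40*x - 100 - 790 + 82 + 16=-36*l^3 + l^2*(76*x - 283) + l*(-8*x^2 - 191*x + 1171) + 18*x^2 + 45*x - 792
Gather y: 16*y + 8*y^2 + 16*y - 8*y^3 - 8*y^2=-8*y^3 + 32*y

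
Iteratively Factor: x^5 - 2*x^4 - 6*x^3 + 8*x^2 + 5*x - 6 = (x - 1)*(x^4 - x^3 - 7*x^2 + x + 6) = (x - 3)*(x - 1)*(x^3 + 2*x^2 - x - 2) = (x - 3)*(x - 1)*(x + 2)*(x^2 - 1) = (x - 3)*(x - 1)^2*(x + 2)*(x + 1)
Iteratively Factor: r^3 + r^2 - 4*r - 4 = (r - 2)*(r^2 + 3*r + 2) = (r - 2)*(r + 1)*(r + 2)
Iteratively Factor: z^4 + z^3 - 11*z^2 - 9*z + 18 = (z + 3)*(z^3 - 2*z^2 - 5*z + 6) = (z - 3)*(z + 3)*(z^2 + z - 2) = (z - 3)*(z + 2)*(z + 3)*(z - 1)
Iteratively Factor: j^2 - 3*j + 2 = (j - 2)*(j - 1)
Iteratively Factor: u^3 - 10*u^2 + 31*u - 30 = (u - 2)*(u^2 - 8*u + 15) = (u - 3)*(u - 2)*(u - 5)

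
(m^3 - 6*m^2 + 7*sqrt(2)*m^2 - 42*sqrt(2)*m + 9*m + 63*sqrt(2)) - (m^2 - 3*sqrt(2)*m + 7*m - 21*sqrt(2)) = m^3 - 7*m^2 + 7*sqrt(2)*m^2 - 39*sqrt(2)*m + 2*m + 84*sqrt(2)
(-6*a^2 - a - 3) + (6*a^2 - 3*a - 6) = -4*a - 9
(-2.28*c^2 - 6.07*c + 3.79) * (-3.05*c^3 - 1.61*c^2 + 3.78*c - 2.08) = 6.954*c^5 + 22.1843*c^4 - 10.4052*c^3 - 24.3041*c^2 + 26.9518*c - 7.8832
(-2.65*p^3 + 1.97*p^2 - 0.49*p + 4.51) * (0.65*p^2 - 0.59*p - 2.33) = -1.7225*p^5 + 2.844*p^4 + 4.6937*p^3 - 1.3695*p^2 - 1.5192*p - 10.5083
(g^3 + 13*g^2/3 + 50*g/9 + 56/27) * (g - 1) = g^4 + 10*g^3/3 + 11*g^2/9 - 94*g/27 - 56/27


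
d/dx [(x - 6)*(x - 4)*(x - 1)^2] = 4*x^3 - 36*x^2 + 90*x - 58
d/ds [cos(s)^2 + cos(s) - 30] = -sin(s) - sin(2*s)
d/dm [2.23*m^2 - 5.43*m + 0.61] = 4.46*m - 5.43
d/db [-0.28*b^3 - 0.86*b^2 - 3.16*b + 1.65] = -0.84*b^2 - 1.72*b - 3.16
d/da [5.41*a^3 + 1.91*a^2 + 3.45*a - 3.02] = 16.23*a^2 + 3.82*a + 3.45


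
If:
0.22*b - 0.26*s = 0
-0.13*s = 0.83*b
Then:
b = 0.00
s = 0.00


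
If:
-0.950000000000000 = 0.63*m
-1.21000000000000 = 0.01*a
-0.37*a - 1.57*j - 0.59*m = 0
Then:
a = -121.00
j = 29.08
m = -1.51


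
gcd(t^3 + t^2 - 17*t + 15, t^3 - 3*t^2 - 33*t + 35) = t^2 + 4*t - 5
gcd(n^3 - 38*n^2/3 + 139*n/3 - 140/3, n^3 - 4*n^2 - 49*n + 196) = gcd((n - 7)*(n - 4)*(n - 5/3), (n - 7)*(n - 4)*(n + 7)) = n^2 - 11*n + 28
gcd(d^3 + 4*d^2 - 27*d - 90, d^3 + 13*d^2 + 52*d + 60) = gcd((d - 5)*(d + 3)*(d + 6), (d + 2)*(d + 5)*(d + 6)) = d + 6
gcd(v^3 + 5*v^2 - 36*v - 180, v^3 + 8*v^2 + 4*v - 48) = v + 6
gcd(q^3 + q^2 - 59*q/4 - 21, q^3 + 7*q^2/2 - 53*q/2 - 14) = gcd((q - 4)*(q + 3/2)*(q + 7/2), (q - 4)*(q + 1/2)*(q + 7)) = q - 4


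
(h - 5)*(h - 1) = h^2 - 6*h + 5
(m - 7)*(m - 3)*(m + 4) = m^3 - 6*m^2 - 19*m + 84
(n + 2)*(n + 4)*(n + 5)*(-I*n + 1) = -I*n^4 + n^3 - 11*I*n^3 + 11*n^2 - 38*I*n^2 + 38*n - 40*I*n + 40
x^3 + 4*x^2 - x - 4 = (x - 1)*(x + 1)*(x + 4)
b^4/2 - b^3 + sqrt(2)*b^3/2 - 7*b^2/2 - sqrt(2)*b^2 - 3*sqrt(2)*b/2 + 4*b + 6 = (b/2 + sqrt(2))*(b - 3)*(b + 1)*(b - sqrt(2))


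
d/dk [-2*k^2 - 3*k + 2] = -4*k - 3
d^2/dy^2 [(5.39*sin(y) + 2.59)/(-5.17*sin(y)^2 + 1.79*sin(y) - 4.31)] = (144.068771*sin(y)^5 + 326.792081*sin(y)^4 - 1080.665971*sin(y)^3 - 596.333948*sin(y)^2 + 984.54111*sin(y) + 15.6605260000001)/(5.17*sin(y)^2 - 1.79*sin(y) + 4.31)^3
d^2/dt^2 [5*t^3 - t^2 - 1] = 30*t - 2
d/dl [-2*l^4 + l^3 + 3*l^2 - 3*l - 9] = -8*l^3 + 3*l^2 + 6*l - 3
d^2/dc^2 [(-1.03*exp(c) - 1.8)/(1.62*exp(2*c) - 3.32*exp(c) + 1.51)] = (-2.703132*exp(4*c) - 24.435432*exp(3*c) + 44.160876*exp(2*c) - 7.391276*exp(c) - 11.372263)*exp(c)/(4.251528*exp(6*c) - 26.139024*exp(5*c) + 65.457396*exp(4*c) - 85.322672*exp(3*c) + 61.012758*exp(2*c) - 22.709796*exp(c) + 3.442951)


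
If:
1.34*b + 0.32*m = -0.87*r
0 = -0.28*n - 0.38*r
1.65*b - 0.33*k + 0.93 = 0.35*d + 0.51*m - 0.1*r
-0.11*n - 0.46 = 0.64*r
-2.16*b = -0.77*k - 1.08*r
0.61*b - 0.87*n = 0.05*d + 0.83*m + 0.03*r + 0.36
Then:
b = 0.93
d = 5.05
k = 3.93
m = -1.35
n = 1.27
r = -0.94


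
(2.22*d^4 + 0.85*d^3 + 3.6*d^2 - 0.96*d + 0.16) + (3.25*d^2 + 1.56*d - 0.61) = 2.22*d^4 + 0.85*d^3 + 6.85*d^2 + 0.6*d - 0.45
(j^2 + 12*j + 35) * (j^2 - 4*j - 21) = j^4 + 8*j^3 - 34*j^2 - 392*j - 735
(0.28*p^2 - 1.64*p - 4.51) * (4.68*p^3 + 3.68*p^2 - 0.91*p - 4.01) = 1.3104*p^5 - 6.6448*p^4 - 27.3968*p^3 - 16.2272*p^2 + 10.6805*p + 18.0851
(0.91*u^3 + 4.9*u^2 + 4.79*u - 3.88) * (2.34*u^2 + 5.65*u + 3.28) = 2.1294*u^5 + 16.6075*u^4 + 41.8784*u^3 + 34.0563*u^2 - 6.2108*u - 12.7264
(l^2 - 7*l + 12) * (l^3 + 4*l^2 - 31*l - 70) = l^5 - 3*l^4 - 47*l^3 + 195*l^2 + 118*l - 840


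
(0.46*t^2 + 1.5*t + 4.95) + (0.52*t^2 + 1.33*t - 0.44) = 0.98*t^2 + 2.83*t + 4.51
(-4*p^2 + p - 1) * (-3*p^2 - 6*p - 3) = 12*p^4 + 21*p^3 + 9*p^2 + 3*p + 3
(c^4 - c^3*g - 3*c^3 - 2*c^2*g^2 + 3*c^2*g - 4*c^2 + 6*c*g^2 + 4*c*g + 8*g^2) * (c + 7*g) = c^5 + 6*c^4*g - 3*c^4 - 9*c^3*g^2 - 18*c^3*g - 4*c^3 - 14*c^2*g^3 + 27*c^2*g^2 - 24*c^2*g + 42*c*g^3 + 36*c*g^2 + 56*g^3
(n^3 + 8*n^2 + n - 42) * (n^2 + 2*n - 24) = n^5 + 10*n^4 - 7*n^3 - 232*n^2 - 108*n + 1008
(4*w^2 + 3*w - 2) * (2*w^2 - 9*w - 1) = 8*w^4 - 30*w^3 - 35*w^2 + 15*w + 2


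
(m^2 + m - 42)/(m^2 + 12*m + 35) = (m - 6)/(m + 5)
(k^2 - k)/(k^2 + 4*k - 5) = k/(k + 5)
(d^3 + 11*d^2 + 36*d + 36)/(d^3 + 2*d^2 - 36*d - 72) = (d + 3)/(d - 6)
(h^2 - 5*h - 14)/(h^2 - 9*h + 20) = (h^2 - 5*h - 14)/(h^2 - 9*h + 20)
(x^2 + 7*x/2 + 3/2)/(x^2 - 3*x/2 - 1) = (x + 3)/(x - 2)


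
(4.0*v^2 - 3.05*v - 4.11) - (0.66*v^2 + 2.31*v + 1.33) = 3.34*v^2 - 5.36*v - 5.44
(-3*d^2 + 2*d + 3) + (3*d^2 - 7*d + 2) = 5 - 5*d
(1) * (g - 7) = g - 7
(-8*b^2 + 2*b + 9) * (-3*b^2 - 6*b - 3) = 24*b^4 + 42*b^3 - 15*b^2 - 60*b - 27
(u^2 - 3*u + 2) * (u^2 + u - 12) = u^4 - 2*u^3 - 13*u^2 + 38*u - 24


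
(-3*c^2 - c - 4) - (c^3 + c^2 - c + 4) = -c^3 - 4*c^2 - 8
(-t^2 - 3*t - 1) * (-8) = 8*t^2 + 24*t + 8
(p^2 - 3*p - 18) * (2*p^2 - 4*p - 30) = 2*p^4 - 10*p^3 - 54*p^2 + 162*p + 540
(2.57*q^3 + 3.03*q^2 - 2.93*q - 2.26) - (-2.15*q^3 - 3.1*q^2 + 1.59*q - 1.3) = 4.72*q^3 + 6.13*q^2 - 4.52*q - 0.96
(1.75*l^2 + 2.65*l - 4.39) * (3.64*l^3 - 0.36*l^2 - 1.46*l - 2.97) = 6.37*l^5 + 9.016*l^4 - 19.4886*l^3 - 7.4861*l^2 - 1.4611*l + 13.0383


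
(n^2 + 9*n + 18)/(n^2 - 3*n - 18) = (n + 6)/(n - 6)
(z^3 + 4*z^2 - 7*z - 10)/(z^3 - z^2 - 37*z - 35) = (z - 2)/(z - 7)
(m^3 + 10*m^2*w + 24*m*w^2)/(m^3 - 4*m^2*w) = (m^2 + 10*m*w + 24*w^2)/(m*(m - 4*w))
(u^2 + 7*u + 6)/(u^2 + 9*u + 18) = (u + 1)/(u + 3)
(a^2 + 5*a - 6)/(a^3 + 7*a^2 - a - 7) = (a + 6)/(a^2 + 8*a + 7)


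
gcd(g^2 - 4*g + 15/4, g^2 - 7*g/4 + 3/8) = g - 3/2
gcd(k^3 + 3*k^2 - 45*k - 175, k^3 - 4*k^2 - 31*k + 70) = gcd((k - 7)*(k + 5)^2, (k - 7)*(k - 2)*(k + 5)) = k^2 - 2*k - 35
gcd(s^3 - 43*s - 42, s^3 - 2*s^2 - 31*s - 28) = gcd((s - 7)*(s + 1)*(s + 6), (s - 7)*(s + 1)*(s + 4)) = s^2 - 6*s - 7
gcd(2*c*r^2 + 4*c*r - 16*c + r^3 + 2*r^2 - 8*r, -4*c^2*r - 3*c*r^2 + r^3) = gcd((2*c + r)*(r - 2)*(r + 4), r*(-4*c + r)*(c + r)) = 1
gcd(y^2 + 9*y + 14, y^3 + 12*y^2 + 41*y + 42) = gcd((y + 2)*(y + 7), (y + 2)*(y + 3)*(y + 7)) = y^2 + 9*y + 14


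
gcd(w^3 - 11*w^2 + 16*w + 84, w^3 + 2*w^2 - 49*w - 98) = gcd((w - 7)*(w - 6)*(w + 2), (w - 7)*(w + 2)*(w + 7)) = w^2 - 5*w - 14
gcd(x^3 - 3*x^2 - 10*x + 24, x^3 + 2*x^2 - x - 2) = 1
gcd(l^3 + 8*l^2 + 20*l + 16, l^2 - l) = 1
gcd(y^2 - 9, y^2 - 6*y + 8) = 1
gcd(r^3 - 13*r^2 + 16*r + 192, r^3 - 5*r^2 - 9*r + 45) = r + 3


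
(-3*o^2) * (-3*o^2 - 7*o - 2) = 9*o^4 + 21*o^3 + 6*o^2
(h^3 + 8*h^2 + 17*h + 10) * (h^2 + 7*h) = h^5 + 15*h^4 + 73*h^3 + 129*h^2 + 70*h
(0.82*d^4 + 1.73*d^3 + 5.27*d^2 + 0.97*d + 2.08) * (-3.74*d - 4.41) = -3.0668*d^5 - 10.0864*d^4 - 27.3391*d^3 - 26.8685*d^2 - 12.0569*d - 9.1728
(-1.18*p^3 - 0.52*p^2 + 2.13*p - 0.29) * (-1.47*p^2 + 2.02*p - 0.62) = 1.7346*p^5 - 1.6192*p^4 - 3.4499*p^3 + 5.0513*p^2 - 1.9064*p + 0.1798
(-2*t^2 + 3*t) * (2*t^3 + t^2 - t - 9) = -4*t^5 + 4*t^4 + 5*t^3 + 15*t^2 - 27*t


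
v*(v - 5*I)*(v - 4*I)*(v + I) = v^4 - 8*I*v^3 - 11*v^2 - 20*I*v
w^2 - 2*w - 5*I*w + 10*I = (w - 2)*(w - 5*I)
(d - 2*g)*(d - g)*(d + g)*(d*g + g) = d^4*g - 2*d^3*g^2 + d^3*g - d^2*g^3 - 2*d^2*g^2 + 2*d*g^4 - d*g^3 + 2*g^4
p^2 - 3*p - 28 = (p - 7)*(p + 4)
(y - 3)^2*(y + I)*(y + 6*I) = y^4 - 6*y^3 + 7*I*y^3 + 3*y^2 - 42*I*y^2 + 36*y + 63*I*y - 54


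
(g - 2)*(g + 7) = g^2 + 5*g - 14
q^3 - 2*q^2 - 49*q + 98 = (q - 7)*(q - 2)*(q + 7)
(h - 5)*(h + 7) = h^2 + 2*h - 35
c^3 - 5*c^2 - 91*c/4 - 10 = (c - 8)*(c + 1/2)*(c + 5/2)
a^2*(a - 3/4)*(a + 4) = a^4 + 13*a^3/4 - 3*a^2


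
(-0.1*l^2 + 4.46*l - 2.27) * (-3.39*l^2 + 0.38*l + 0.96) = 0.339*l^4 - 15.1574*l^3 + 9.2941*l^2 + 3.419*l - 2.1792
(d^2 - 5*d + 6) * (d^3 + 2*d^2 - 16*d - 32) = d^5 - 3*d^4 - 20*d^3 + 60*d^2 + 64*d - 192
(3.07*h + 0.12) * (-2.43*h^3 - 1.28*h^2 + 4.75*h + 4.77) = -7.4601*h^4 - 4.2212*h^3 + 14.4289*h^2 + 15.2139*h + 0.5724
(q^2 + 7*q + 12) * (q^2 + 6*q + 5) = q^4 + 13*q^3 + 59*q^2 + 107*q + 60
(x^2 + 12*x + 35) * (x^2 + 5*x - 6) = x^4 + 17*x^3 + 89*x^2 + 103*x - 210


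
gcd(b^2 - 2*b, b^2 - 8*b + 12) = b - 2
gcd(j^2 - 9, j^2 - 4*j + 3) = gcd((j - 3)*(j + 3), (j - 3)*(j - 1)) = j - 3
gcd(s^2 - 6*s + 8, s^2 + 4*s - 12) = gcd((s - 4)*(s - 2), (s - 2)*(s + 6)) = s - 2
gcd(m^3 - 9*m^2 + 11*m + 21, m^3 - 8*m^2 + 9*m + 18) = m^2 - 2*m - 3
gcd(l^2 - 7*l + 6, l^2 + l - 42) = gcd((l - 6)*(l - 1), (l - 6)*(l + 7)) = l - 6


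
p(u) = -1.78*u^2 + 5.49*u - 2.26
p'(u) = 5.49 - 3.56*u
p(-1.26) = -12.00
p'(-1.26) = 9.98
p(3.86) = -7.59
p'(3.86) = -8.25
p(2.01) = 1.58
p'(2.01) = -1.67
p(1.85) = 1.80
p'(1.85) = -1.10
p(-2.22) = -23.22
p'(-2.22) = 13.39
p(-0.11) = -2.89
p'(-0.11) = 5.88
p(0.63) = 0.49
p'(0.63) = 3.25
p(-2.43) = -26.11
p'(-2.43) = 14.14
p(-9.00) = -195.85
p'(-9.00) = 37.53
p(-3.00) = -34.75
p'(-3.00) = 16.17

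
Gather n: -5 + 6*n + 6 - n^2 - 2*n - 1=-n^2 + 4*n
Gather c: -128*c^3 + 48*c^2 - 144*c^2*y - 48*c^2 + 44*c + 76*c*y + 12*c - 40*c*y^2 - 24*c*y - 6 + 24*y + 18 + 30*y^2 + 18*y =-128*c^3 - 144*c^2*y + c*(-40*y^2 + 52*y + 56) + 30*y^2 + 42*y + 12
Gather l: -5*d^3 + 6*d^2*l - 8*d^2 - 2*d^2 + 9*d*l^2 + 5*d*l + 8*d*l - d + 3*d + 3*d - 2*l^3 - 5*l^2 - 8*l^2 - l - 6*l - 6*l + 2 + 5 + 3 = -5*d^3 - 10*d^2 + 5*d - 2*l^3 + l^2*(9*d - 13) + l*(6*d^2 + 13*d - 13) + 10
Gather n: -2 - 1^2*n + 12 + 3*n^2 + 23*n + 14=3*n^2 + 22*n + 24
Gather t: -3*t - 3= -3*t - 3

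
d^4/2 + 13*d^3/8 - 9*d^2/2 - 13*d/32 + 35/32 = (d/2 + 1/4)*(d - 7/4)*(d - 1/2)*(d + 5)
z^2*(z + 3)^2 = z^4 + 6*z^3 + 9*z^2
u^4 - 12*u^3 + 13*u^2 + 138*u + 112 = (u - 8)*(u - 7)*(u + 1)*(u + 2)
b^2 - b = b*(b - 1)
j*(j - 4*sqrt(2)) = j^2 - 4*sqrt(2)*j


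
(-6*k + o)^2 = 36*k^2 - 12*k*o + o^2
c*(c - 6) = c^2 - 6*c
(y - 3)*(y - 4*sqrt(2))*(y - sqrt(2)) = y^3 - 5*sqrt(2)*y^2 - 3*y^2 + 8*y + 15*sqrt(2)*y - 24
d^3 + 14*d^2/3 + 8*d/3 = d*(d + 2/3)*(d + 4)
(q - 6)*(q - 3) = q^2 - 9*q + 18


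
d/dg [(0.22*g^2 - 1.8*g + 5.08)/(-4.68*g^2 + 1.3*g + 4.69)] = (-8.138*g^2 + 49.6124*g - 15.046)/(21.9024*g^4 - 12.168*g^3 - 42.2084*g^2 + 12.194*g + 21.9961)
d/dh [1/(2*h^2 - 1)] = -4*h/(2*h^2 - 1)^2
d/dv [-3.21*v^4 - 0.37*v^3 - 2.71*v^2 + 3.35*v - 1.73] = -12.84*v^3 - 1.11*v^2 - 5.42*v + 3.35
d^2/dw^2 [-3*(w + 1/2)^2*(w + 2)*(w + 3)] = -36*w^2 - 108*w - 135/2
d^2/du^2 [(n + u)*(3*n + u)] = 2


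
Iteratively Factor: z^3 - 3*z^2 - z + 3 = (z - 3)*(z^2 - 1) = (z - 3)*(z - 1)*(z + 1)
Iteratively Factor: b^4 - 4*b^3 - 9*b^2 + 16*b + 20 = (b + 1)*(b^3 - 5*b^2 - 4*b + 20) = (b + 1)*(b + 2)*(b^2 - 7*b + 10) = (b - 5)*(b + 1)*(b + 2)*(b - 2)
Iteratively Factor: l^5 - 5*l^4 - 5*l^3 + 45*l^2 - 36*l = (l - 4)*(l^4 - l^3 - 9*l^2 + 9*l) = (l - 4)*(l - 3)*(l^3 + 2*l^2 - 3*l) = (l - 4)*(l - 3)*(l - 1)*(l^2 + 3*l) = l*(l - 4)*(l - 3)*(l - 1)*(l + 3)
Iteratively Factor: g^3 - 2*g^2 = (g)*(g^2 - 2*g) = g*(g - 2)*(g)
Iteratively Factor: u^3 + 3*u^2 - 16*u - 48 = (u + 3)*(u^2 - 16) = (u + 3)*(u + 4)*(u - 4)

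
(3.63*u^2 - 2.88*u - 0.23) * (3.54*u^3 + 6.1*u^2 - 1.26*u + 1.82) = 12.8502*u^5 + 11.9478*u^4 - 22.956*u^3 + 8.8324*u^2 - 4.9518*u - 0.4186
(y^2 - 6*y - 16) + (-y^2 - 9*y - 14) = -15*y - 30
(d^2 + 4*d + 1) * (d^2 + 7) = d^4 + 4*d^3 + 8*d^2 + 28*d + 7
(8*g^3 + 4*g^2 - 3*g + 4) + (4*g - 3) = 8*g^3 + 4*g^2 + g + 1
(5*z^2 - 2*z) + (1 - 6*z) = 5*z^2 - 8*z + 1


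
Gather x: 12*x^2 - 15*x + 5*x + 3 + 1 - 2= 12*x^2 - 10*x + 2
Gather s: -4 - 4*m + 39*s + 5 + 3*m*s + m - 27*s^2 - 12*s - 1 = -3*m - 27*s^2 + s*(3*m + 27)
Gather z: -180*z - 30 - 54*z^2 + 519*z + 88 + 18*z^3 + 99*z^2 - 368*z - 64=18*z^3 + 45*z^2 - 29*z - 6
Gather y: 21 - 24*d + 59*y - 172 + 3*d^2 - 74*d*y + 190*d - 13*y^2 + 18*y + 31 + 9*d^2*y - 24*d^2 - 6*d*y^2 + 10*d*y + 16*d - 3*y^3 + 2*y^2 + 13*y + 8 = -21*d^2 + 182*d - 3*y^3 + y^2*(-6*d - 11) + y*(9*d^2 - 64*d + 90) - 112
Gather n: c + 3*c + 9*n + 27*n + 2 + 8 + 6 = 4*c + 36*n + 16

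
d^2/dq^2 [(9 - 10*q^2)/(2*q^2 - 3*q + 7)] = 2*(-60*q^3 + 528*q^2 - 162*q - 535)/(8*q^6 - 36*q^5 + 138*q^4 - 279*q^3 + 483*q^2 - 441*q + 343)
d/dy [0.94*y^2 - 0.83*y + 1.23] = 1.88*y - 0.83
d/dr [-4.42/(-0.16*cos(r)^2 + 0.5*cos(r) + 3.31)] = (1.4144*cos(r) - 2.21)*sin(r)/(-0.16*cos(r)^2 + 0.5*cos(r) + 3.31)^2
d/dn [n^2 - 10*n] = 2*n - 10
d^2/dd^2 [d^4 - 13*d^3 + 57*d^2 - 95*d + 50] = 12*d^2 - 78*d + 114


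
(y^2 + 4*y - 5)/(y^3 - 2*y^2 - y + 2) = (y + 5)/(y^2 - y - 2)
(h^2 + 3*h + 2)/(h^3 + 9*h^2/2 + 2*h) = 2*(h^2 + 3*h + 2)/(h*(2*h^2 + 9*h + 4))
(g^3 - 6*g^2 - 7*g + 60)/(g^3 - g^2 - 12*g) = (g - 5)/g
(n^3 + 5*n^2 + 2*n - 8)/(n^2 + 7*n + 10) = (n^2 + 3*n - 4)/(n + 5)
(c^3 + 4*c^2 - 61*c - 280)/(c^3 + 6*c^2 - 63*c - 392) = (c + 5)/(c + 7)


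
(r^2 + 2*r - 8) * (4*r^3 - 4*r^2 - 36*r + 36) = 4*r^5 + 4*r^4 - 76*r^3 - 4*r^2 + 360*r - 288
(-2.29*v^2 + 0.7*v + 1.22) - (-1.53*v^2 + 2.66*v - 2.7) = -0.76*v^2 - 1.96*v + 3.92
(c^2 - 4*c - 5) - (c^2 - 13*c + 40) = 9*c - 45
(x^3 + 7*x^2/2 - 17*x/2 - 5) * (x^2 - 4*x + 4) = x^5 - x^4/2 - 37*x^3/2 + 43*x^2 - 14*x - 20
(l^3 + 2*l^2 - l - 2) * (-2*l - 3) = -2*l^4 - 7*l^3 - 4*l^2 + 7*l + 6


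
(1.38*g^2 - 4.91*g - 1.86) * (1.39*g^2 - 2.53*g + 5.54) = 1.9182*g^4 - 10.3163*g^3 + 17.4821*g^2 - 22.4956*g - 10.3044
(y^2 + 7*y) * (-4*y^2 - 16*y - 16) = -4*y^4 - 44*y^3 - 128*y^2 - 112*y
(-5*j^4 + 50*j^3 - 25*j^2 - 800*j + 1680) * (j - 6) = -5*j^5 + 80*j^4 - 325*j^3 - 650*j^2 + 6480*j - 10080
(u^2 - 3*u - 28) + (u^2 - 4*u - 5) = 2*u^2 - 7*u - 33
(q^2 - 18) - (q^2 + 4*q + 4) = -4*q - 22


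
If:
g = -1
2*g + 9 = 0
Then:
No Solution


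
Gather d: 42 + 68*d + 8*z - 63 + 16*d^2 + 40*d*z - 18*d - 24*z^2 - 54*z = 16*d^2 + d*(40*z + 50) - 24*z^2 - 46*z - 21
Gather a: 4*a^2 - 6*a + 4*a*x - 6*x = 4*a^2 + a*(4*x - 6) - 6*x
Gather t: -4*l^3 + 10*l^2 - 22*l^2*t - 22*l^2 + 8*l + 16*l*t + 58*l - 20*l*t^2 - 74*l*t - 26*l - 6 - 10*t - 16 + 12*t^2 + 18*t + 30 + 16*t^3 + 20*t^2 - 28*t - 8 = -4*l^3 - 12*l^2 + 40*l + 16*t^3 + t^2*(32 - 20*l) + t*(-22*l^2 - 58*l - 20)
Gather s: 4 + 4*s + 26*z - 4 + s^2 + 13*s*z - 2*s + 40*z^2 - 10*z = s^2 + s*(13*z + 2) + 40*z^2 + 16*z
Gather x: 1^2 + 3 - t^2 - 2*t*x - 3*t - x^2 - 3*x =-t^2 - 3*t - x^2 + x*(-2*t - 3) + 4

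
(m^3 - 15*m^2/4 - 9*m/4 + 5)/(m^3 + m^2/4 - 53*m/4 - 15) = (m - 1)/(m + 3)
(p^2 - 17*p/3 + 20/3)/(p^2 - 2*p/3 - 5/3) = (p - 4)/(p + 1)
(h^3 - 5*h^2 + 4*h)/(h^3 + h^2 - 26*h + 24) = h/(h + 6)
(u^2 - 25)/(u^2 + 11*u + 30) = (u - 5)/(u + 6)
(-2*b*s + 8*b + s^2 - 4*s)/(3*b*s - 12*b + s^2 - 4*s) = (-2*b + s)/(3*b + s)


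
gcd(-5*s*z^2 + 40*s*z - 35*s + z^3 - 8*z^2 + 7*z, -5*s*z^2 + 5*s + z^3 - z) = -5*s*z + 5*s + z^2 - z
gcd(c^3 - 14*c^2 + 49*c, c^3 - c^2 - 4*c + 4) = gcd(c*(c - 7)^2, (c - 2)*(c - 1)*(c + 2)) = 1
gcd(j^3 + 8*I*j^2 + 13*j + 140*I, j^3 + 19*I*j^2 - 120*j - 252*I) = j + 7*I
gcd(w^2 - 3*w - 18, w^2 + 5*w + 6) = w + 3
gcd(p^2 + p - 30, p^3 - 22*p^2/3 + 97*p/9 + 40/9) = p - 5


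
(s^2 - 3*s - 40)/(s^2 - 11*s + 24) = (s + 5)/(s - 3)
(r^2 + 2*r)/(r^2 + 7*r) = (r + 2)/(r + 7)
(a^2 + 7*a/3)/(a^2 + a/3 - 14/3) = a/(a - 2)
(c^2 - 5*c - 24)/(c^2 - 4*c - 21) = (c - 8)/(c - 7)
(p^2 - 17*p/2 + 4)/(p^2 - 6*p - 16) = (p - 1/2)/(p + 2)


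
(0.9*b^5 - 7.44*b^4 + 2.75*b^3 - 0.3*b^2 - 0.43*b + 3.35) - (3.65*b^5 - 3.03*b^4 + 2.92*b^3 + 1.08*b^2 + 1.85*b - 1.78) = -2.75*b^5 - 4.41*b^4 - 0.17*b^3 - 1.38*b^2 - 2.28*b + 5.13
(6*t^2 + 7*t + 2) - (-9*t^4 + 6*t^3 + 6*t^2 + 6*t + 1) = 9*t^4 - 6*t^3 + t + 1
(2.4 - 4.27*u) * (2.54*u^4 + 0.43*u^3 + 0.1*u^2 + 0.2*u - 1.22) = -10.8458*u^5 + 4.2599*u^4 + 0.605*u^3 - 0.614*u^2 + 5.6894*u - 2.928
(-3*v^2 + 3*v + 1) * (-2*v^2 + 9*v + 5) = 6*v^4 - 33*v^3 + 10*v^2 + 24*v + 5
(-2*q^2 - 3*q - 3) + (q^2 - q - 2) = -q^2 - 4*q - 5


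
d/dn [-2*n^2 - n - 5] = -4*n - 1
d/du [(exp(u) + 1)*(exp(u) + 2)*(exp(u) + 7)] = (3*exp(2*u) + 20*exp(u) + 23)*exp(u)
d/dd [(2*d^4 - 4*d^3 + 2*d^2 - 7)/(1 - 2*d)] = 2*(-6*d^4 + 12*d^3 - 8*d^2 + 2*d - 7)/(4*d^2 - 4*d + 1)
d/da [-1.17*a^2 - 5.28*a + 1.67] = -2.34*a - 5.28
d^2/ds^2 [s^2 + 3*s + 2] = 2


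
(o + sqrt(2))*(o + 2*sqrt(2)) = o^2 + 3*sqrt(2)*o + 4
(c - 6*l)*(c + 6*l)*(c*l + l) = c^3*l + c^2*l - 36*c*l^3 - 36*l^3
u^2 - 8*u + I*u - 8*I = (u - 8)*(u + I)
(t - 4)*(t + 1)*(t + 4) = t^3 + t^2 - 16*t - 16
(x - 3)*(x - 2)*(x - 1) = x^3 - 6*x^2 + 11*x - 6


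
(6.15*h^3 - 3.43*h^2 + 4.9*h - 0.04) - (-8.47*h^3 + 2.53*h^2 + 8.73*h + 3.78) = 14.62*h^3 - 5.96*h^2 - 3.83*h - 3.82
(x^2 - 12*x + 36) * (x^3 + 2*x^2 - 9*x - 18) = x^5 - 10*x^4 + 3*x^3 + 162*x^2 - 108*x - 648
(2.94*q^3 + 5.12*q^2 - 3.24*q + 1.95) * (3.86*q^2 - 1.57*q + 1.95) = 11.3484*q^5 + 15.1474*q^4 - 14.8118*q^3 + 22.5978*q^2 - 9.3795*q + 3.8025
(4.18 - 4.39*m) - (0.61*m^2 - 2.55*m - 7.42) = -0.61*m^2 - 1.84*m + 11.6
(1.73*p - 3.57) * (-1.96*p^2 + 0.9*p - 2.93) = -3.3908*p^3 + 8.5542*p^2 - 8.2819*p + 10.4601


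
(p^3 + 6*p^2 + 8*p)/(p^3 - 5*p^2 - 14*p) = (p + 4)/(p - 7)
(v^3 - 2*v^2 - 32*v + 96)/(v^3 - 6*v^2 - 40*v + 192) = (v - 4)/(v - 8)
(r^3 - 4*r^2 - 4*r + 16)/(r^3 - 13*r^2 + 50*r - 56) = (r + 2)/(r - 7)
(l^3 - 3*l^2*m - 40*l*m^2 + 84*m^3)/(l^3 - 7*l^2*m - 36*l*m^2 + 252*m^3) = (l - 2*m)/(l - 6*m)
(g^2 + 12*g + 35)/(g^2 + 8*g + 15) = (g + 7)/(g + 3)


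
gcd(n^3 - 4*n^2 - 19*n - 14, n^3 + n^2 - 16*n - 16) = n + 1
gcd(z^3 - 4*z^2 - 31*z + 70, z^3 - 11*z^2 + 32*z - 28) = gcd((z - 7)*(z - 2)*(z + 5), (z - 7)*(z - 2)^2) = z^2 - 9*z + 14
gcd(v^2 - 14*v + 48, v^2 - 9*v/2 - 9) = v - 6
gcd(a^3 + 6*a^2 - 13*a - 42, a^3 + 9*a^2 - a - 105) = a^2 + 4*a - 21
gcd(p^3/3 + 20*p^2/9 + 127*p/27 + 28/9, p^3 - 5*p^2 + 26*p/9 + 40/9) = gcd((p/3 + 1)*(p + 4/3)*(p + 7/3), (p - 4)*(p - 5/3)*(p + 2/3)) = 1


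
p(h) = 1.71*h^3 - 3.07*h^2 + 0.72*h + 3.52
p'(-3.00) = 65.31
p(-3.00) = -72.44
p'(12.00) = 665.76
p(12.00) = 2524.96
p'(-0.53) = 5.42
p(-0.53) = 2.02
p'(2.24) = 12.71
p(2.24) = 8.95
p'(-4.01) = 107.83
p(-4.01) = -159.00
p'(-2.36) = 43.78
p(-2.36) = -37.75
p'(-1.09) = 13.51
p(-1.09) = -3.13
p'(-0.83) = 9.35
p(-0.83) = -0.17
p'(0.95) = -0.48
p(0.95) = 2.90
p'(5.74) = 134.50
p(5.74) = 229.90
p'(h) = 5.13*h^2 - 6.14*h + 0.72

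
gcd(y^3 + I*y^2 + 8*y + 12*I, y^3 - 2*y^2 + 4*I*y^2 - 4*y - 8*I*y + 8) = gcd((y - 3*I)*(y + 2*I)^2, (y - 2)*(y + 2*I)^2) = y^2 + 4*I*y - 4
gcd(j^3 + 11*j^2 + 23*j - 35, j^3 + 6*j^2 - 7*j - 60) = j + 5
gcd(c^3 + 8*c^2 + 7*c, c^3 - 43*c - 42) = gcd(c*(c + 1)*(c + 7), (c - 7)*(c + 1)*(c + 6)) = c + 1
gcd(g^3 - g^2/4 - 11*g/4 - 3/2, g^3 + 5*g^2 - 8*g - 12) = g^2 - g - 2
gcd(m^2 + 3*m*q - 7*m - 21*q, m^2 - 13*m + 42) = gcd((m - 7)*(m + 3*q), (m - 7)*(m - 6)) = m - 7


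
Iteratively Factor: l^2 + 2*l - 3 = (l - 1)*(l + 3)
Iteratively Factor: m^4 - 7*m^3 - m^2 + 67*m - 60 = (m - 1)*(m^3 - 6*m^2 - 7*m + 60) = (m - 5)*(m - 1)*(m^2 - m - 12) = (m - 5)*(m - 1)*(m + 3)*(m - 4)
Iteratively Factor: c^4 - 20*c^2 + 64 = (c + 2)*(c^3 - 2*c^2 - 16*c + 32) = (c - 4)*(c + 2)*(c^2 + 2*c - 8) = (c - 4)*(c + 2)*(c + 4)*(c - 2)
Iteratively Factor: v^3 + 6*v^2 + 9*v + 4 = (v + 4)*(v^2 + 2*v + 1) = (v + 1)*(v + 4)*(v + 1)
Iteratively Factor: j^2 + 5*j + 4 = (j + 4)*(j + 1)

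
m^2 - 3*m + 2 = (m - 2)*(m - 1)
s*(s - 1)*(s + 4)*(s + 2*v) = s^4 + 2*s^3*v + 3*s^3 + 6*s^2*v - 4*s^2 - 8*s*v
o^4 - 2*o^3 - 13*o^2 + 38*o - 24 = (o - 3)*(o - 2)*(o - 1)*(o + 4)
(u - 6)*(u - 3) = u^2 - 9*u + 18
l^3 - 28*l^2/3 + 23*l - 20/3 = (l - 5)*(l - 4)*(l - 1/3)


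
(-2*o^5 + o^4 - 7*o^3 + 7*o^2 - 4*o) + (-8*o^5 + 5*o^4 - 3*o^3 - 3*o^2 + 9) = -10*o^5 + 6*o^4 - 10*o^3 + 4*o^2 - 4*o + 9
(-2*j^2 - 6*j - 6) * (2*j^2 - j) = -4*j^4 - 10*j^3 - 6*j^2 + 6*j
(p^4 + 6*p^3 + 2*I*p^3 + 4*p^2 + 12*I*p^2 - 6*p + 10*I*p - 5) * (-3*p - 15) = -3*p^5 - 33*p^4 - 6*I*p^4 - 102*p^3 - 66*I*p^3 - 42*p^2 - 210*I*p^2 + 105*p - 150*I*p + 75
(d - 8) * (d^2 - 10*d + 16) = d^3 - 18*d^2 + 96*d - 128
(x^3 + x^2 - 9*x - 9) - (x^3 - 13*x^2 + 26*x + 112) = 14*x^2 - 35*x - 121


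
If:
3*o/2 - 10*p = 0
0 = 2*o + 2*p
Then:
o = 0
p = 0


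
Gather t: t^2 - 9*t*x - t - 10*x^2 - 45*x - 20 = t^2 + t*(-9*x - 1) - 10*x^2 - 45*x - 20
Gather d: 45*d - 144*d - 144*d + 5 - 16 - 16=-243*d - 27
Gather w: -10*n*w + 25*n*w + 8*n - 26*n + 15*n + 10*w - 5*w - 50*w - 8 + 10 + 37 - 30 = -3*n + w*(15*n - 45) + 9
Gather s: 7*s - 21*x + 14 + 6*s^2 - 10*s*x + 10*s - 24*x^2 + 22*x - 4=6*s^2 + s*(17 - 10*x) - 24*x^2 + x + 10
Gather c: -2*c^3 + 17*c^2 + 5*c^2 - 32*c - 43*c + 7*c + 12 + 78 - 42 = -2*c^3 + 22*c^2 - 68*c + 48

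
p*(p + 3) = p^2 + 3*p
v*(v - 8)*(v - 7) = v^3 - 15*v^2 + 56*v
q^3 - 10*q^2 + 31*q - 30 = (q - 5)*(q - 3)*(q - 2)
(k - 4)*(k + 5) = k^2 + k - 20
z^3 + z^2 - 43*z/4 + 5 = (z - 5/2)*(z - 1/2)*(z + 4)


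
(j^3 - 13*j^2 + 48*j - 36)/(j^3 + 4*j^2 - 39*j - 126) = (j^2 - 7*j + 6)/(j^2 + 10*j + 21)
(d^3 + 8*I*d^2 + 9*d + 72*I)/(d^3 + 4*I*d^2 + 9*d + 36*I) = (d + 8*I)/(d + 4*I)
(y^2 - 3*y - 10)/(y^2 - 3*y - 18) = (-y^2 + 3*y + 10)/(-y^2 + 3*y + 18)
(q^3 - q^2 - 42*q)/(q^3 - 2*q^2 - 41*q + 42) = q/(q - 1)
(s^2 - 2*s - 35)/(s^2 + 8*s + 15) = (s - 7)/(s + 3)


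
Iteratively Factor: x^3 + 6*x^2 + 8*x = (x + 2)*(x^2 + 4*x) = x*(x + 2)*(x + 4)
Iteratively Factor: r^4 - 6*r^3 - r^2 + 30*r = (r + 2)*(r^3 - 8*r^2 + 15*r) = (r - 5)*(r + 2)*(r^2 - 3*r) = (r - 5)*(r - 3)*(r + 2)*(r)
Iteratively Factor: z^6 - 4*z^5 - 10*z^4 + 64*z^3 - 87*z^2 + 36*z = (z - 1)*(z^5 - 3*z^4 - 13*z^3 + 51*z^2 - 36*z) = (z - 3)*(z - 1)*(z^4 - 13*z^2 + 12*z) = (z - 3)*(z - 1)^2*(z^3 + z^2 - 12*z) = (z - 3)*(z - 1)^2*(z + 4)*(z^2 - 3*z) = z*(z - 3)*(z - 1)^2*(z + 4)*(z - 3)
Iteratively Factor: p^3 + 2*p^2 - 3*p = (p + 3)*(p^2 - p) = p*(p + 3)*(p - 1)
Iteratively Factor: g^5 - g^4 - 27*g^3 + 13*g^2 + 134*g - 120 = (g + 3)*(g^4 - 4*g^3 - 15*g^2 + 58*g - 40) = (g + 3)*(g + 4)*(g^3 - 8*g^2 + 17*g - 10) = (g - 2)*(g + 3)*(g + 4)*(g^2 - 6*g + 5) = (g - 5)*(g - 2)*(g + 3)*(g + 4)*(g - 1)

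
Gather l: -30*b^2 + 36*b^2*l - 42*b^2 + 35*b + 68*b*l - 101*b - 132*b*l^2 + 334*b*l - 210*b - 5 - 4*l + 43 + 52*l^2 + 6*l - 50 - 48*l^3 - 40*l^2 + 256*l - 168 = -72*b^2 - 276*b - 48*l^3 + l^2*(12 - 132*b) + l*(36*b^2 + 402*b + 258) - 180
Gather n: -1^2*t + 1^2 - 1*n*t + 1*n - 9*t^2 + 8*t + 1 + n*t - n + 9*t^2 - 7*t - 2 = 0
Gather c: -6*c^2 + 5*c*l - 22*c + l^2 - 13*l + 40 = -6*c^2 + c*(5*l - 22) + l^2 - 13*l + 40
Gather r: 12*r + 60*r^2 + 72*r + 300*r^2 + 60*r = 360*r^2 + 144*r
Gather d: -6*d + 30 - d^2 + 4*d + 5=-d^2 - 2*d + 35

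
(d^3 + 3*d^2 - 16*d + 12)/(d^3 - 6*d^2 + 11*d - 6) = (d + 6)/(d - 3)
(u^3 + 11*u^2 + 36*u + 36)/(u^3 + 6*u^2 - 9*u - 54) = (u + 2)/(u - 3)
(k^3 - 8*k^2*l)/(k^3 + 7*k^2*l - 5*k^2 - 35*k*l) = k*(k - 8*l)/(k^2 + 7*k*l - 5*k - 35*l)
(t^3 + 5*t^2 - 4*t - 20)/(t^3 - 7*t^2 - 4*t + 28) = (t + 5)/(t - 7)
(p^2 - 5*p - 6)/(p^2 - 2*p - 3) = (p - 6)/(p - 3)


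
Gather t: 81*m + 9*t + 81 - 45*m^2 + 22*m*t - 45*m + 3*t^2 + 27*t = -45*m^2 + 36*m + 3*t^2 + t*(22*m + 36) + 81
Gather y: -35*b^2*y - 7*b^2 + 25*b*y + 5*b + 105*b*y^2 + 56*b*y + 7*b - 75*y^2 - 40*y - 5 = -7*b^2 + 12*b + y^2*(105*b - 75) + y*(-35*b^2 + 81*b - 40) - 5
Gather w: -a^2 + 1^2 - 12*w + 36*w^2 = -a^2 + 36*w^2 - 12*w + 1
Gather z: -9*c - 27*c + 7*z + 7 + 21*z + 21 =-36*c + 28*z + 28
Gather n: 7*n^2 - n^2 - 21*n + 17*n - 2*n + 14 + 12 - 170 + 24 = 6*n^2 - 6*n - 120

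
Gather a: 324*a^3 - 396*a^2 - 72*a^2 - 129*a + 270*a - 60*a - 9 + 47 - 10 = 324*a^3 - 468*a^2 + 81*a + 28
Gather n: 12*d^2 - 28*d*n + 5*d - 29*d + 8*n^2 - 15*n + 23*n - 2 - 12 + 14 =12*d^2 - 24*d + 8*n^2 + n*(8 - 28*d)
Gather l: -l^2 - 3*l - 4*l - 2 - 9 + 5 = -l^2 - 7*l - 6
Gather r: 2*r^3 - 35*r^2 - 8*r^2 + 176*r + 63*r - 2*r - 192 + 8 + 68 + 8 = 2*r^3 - 43*r^2 + 237*r - 108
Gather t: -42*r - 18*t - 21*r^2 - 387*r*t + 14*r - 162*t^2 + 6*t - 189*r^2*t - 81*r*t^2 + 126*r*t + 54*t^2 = -21*r^2 - 28*r + t^2*(-81*r - 108) + t*(-189*r^2 - 261*r - 12)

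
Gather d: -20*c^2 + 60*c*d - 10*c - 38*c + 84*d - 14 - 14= -20*c^2 - 48*c + d*(60*c + 84) - 28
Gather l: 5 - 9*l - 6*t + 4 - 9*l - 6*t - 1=-18*l - 12*t + 8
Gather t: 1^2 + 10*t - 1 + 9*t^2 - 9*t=9*t^2 + t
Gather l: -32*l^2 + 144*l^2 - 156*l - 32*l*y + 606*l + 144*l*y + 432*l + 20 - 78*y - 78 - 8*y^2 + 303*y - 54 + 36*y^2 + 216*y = 112*l^2 + l*(112*y + 882) + 28*y^2 + 441*y - 112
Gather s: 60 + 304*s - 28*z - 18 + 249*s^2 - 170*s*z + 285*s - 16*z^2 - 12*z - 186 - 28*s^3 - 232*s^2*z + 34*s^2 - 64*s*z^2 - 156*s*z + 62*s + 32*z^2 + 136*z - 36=-28*s^3 + s^2*(283 - 232*z) + s*(-64*z^2 - 326*z + 651) + 16*z^2 + 96*z - 180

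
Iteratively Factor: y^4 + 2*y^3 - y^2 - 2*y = (y - 1)*(y^3 + 3*y^2 + 2*y) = (y - 1)*(y + 1)*(y^2 + 2*y) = (y - 1)*(y + 1)*(y + 2)*(y)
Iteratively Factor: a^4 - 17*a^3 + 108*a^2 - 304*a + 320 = (a - 4)*(a^3 - 13*a^2 + 56*a - 80) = (a - 4)^2*(a^2 - 9*a + 20) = (a - 5)*(a - 4)^2*(a - 4)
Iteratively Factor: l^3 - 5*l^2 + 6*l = (l - 2)*(l^2 - 3*l) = l*(l - 2)*(l - 3)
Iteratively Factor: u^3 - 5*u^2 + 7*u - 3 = (u - 1)*(u^2 - 4*u + 3) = (u - 3)*(u - 1)*(u - 1)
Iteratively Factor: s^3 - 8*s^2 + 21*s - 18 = (s - 2)*(s^2 - 6*s + 9) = (s - 3)*(s - 2)*(s - 3)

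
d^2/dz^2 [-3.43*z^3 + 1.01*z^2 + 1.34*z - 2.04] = 2.02 - 20.58*z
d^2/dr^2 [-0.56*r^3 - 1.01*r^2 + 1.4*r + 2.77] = -3.36*r - 2.02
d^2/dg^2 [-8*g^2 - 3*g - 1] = -16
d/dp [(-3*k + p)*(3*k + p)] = 2*p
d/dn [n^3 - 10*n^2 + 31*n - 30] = 3*n^2 - 20*n + 31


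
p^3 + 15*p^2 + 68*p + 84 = (p + 2)*(p + 6)*(p + 7)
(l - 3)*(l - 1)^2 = l^3 - 5*l^2 + 7*l - 3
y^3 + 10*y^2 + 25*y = y*(y + 5)^2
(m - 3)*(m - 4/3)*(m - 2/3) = m^3 - 5*m^2 + 62*m/9 - 8/3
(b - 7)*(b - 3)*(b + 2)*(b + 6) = b^4 - 2*b^3 - 47*b^2 + 48*b + 252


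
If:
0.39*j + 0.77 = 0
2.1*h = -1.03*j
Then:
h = 0.97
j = -1.97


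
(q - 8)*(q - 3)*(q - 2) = q^3 - 13*q^2 + 46*q - 48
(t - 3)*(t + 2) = t^2 - t - 6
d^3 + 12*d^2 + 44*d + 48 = (d + 2)*(d + 4)*(d + 6)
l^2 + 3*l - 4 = (l - 1)*(l + 4)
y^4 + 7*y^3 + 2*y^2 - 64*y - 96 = (y - 3)*(y + 2)*(y + 4)^2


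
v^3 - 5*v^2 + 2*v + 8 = (v - 4)*(v - 2)*(v + 1)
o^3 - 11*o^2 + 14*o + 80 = (o - 8)*(o - 5)*(o + 2)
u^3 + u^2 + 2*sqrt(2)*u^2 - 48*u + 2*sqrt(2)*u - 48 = (u + 1)*(u - 4*sqrt(2))*(u + 6*sqrt(2))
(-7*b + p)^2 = 49*b^2 - 14*b*p + p^2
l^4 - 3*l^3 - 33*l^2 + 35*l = l*(l - 7)*(l - 1)*(l + 5)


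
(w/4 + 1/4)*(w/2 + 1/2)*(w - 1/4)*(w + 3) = w^4/8 + 19*w^3/32 + 23*w^2/32 + 5*w/32 - 3/32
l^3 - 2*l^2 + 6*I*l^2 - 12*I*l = l*(l - 2)*(l + 6*I)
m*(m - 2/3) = m^2 - 2*m/3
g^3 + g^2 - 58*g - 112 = (g - 8)*(g + 2)*(g + 7)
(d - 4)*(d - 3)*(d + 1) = d^3 - 6*d^2 + 5*d + 12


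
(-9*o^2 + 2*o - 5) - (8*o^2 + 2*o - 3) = -17*o^2 - 2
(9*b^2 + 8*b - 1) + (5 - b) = 9*b^2 + 7*b + 4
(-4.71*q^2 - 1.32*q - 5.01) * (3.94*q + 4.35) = -18.5574*q^3 - 25.6893*q^2 - 25.4814*q - 21.7935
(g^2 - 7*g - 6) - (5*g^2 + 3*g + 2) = -4*g^2 - 10*g - 8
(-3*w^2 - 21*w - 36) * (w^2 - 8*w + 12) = -3*w^4 + 3*w^3 + 96*w^2 + 36*w - 432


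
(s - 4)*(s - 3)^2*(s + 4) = s^4 - 6*s^3 - 7*s^2 + 96*s - 144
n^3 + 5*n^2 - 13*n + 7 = (n - 1)^2*(n + 7)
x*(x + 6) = x^2 + 6*x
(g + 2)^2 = g^2 + 4*g + 4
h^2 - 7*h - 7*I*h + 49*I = (h - 7)*(h - 7*I)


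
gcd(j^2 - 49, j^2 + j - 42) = j + 7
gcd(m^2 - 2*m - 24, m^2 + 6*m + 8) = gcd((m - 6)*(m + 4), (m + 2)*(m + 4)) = m + 4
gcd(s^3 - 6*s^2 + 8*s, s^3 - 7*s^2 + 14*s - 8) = s^2 - 6*s + 8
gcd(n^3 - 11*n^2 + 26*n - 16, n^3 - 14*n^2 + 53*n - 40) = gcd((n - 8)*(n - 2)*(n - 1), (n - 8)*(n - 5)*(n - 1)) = n^2 - 9*n + 8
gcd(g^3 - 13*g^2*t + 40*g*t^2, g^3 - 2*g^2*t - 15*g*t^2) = -g^2 + 5*g*t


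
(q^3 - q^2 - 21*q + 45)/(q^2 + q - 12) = (q^2 + 2*q - 15)/(q + 4)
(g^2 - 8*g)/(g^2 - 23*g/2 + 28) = 2*g/(2*g - 7)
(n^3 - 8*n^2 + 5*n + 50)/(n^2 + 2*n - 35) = (n^2 - 3*n - 10)/(n + 7)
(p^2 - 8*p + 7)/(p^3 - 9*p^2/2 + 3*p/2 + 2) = 2*(p - 7)/(2*p^2 - 7*p - 4)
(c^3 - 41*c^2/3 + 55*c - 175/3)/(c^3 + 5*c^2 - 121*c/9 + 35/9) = 3*(c^2 - 12*c + 35)/(3*c^2 + 20*c - 7)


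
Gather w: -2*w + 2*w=0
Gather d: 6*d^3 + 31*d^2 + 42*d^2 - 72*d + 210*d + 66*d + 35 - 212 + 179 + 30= 6*d^3 + 73*d^2 + 204*d + 32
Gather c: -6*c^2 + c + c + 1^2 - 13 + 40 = -6*c^2 + 2*c + 28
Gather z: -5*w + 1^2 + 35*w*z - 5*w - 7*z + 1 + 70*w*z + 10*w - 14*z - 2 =z*(105*w - 21)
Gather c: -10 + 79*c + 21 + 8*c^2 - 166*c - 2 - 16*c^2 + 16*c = -8*c^2 - 71*c + 9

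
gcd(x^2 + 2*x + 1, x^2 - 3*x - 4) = x + 1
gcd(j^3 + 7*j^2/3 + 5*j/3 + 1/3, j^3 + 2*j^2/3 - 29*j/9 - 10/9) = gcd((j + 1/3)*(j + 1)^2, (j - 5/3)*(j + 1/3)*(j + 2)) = j + 1/3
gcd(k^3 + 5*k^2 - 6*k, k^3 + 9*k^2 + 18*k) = k^2 + 6*k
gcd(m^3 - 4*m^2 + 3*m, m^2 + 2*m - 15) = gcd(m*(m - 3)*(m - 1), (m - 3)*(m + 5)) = m - 3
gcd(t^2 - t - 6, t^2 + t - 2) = t + 2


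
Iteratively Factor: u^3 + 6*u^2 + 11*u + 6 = (u + 1)*(u^2 + 5*u + 6) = (u + 1)*(u + 3)*(u + 2)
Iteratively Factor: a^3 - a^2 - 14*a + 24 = (a - 3)*(a^2 + 2*a - 8) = (a - 3)*(a + 4)*(a - 2)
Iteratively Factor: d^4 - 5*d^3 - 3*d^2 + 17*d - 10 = (d - 1)*(d^3 - 4*d^2 - 7*d + 10) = (d - 5)*(d - 1)*(d^2 + d - 2) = (d - 5)*(d - 1)^2*(d + 2)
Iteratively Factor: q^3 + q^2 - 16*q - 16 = (q + 1)*(q^2 - 16) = (q + 1)*(q + 4)*(q - 4)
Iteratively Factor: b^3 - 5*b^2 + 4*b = (b)*(b^2 - 5*b + 4) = b*(b - 1)*(b - 4)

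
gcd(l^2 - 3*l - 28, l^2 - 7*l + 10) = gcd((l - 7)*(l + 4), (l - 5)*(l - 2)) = 1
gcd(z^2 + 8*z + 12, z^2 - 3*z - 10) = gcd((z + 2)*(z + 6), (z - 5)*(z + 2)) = z + 2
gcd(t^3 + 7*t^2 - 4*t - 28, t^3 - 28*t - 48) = t + 2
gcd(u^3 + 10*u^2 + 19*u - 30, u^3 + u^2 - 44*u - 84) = u + 6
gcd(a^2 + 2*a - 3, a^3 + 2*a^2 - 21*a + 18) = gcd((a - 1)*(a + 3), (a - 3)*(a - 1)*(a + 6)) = a - 1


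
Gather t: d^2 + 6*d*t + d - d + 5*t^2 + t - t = d^2 + 6*d*t + 5*t^2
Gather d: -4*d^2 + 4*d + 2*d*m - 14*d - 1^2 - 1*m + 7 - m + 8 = -4*d^2 + d*(2*m - 10) - 2*m + 14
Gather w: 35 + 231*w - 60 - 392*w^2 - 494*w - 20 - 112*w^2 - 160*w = -504*w^2 - 423*w - 45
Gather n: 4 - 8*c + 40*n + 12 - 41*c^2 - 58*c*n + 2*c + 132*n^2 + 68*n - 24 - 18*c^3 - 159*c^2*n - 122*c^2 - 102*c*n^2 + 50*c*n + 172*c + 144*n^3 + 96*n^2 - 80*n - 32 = -18*c^3 - 163*c^2 + 166*c + 144*n^3 + n^2*(228 - 102*c) + n*(-159*c^2 - 8*c + 28) - 40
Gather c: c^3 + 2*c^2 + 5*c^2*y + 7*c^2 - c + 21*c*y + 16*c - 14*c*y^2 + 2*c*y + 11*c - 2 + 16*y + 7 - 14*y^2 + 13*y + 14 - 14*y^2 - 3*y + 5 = c^3 + c^2*(5*y + 9) + c*(-14*y^2 + 23*y + 26) - 28*y^2 + 26*y + 24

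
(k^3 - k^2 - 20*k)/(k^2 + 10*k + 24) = k*(k - 5)/(k + 6)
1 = 1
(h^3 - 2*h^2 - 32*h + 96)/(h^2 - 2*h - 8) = (h^2 + 2*h - 24)/(h + 2)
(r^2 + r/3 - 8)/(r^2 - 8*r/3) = (r + 3)/r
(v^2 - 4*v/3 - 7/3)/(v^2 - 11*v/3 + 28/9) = 3*(v + 1)/(3*v - 4)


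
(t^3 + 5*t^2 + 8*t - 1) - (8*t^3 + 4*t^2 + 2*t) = -7*t^3 + t^2 + 6*t - 1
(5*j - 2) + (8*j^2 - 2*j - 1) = 8*j^2 + 3*j - 3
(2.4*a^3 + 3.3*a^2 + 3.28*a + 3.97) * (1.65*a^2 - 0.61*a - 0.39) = 3.96*a^5 + 3.981*a^4 + 2.463*a^3 + 3.2627*a^2 - 3.7009*a - 1.5483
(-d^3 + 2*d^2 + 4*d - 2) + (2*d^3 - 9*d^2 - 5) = d^3 - 7*d^2 + 4*d - 7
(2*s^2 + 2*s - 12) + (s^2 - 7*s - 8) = 3*s^2 - 5*s - 20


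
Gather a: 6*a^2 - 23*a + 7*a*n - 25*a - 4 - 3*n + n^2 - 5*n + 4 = 6*a^2 + a*(7*n - 48) + n^2 - 8*n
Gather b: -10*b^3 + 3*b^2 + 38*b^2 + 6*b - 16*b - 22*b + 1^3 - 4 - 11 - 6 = -10*b^3 + 41*b^2 - 32*b - 20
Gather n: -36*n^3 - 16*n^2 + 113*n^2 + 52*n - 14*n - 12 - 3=-36*n^3 + 97*n^2 + 38*n - 15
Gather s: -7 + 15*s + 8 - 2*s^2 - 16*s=-2*s^2 - s + 1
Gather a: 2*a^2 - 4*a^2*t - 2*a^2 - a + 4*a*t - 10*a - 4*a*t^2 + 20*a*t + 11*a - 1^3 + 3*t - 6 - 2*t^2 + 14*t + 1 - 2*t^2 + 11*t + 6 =-4*a^2*t + a*(-4*t^2 + 24*t) - 4*t^2 + 28*t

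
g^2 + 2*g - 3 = (g - 1)*(g + 3)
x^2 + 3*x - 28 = (x - 4)*(x + 7)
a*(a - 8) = a^2 - 8*a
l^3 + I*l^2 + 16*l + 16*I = (l - 4*I)*(l + I)*(l + 4*I)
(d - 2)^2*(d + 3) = d^3 - d^2 - 8*d + 12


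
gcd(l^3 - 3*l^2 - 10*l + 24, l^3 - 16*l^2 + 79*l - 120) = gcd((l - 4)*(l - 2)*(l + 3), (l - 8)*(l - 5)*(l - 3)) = 1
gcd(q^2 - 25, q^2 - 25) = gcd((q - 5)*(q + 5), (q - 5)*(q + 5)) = q^2 - 25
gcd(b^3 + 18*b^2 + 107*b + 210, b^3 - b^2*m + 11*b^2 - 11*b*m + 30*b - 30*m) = b^2 + 11*b + 30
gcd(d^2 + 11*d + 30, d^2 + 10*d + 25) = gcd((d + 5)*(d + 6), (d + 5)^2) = d + 5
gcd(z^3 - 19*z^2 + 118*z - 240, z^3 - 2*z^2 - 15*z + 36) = 1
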